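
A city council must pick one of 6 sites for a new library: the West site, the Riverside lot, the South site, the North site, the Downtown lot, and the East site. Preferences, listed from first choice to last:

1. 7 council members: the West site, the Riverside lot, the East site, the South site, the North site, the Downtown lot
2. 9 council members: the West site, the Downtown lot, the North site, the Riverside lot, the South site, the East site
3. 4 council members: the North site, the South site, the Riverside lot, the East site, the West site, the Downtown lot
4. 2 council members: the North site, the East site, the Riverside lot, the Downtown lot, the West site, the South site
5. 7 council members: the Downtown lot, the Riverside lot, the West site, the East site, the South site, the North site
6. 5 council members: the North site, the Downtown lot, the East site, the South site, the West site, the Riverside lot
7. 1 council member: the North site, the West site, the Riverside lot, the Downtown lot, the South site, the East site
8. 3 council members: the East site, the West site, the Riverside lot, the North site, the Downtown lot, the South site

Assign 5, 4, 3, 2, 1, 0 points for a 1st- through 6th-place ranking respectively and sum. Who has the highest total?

the West site: 7·5 + 9·5 + 4·1 + 2·1 + 7·3 + 5·1 + 1·4 + 3·4 = 128
the Riverside lot: 7·4 + 9·2 + 4·3 + 2·3 + 7·4 + 5·0 + 1·3 + 3·3 = 104
the South site: 7·2 + 9·1 + 4·4 + 2·0 + 7·1 + 5·2 + 1·1 + 3·0 = 57
the North site: 7·1 + 9·3 + 4·5 + 2·5 + 7·0 + 5·5 + 1·5 + 3·2 = 100
the Downtown lot: 7·0 + 9·4 + 4·0 + 2·2 + 7·5 + 5·4 + 1·2 + 3·1 = 100
the East site: 7·3 + 9·0 + 4·2 + 2·4 + 7·2 + 5·3 + 1·0 + 3·5 = 81
the West site has the highest Borda score (128).

the West site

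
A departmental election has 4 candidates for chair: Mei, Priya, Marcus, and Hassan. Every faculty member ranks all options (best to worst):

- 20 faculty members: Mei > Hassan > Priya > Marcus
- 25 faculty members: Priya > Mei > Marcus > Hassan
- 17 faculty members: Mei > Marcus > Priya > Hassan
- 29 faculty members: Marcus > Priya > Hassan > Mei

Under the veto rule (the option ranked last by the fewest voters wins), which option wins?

Last-place votes: Mei 29, Priya 0, Marcus 20, Hassan 42.
Priya is ranked last by the fewest voters, so Priya wins.

Priya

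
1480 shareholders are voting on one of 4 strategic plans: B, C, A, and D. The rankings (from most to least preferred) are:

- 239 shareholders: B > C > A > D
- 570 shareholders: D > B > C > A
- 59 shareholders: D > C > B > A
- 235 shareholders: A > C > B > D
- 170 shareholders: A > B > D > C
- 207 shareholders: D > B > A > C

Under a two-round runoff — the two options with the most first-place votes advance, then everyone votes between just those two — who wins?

Round 1 first-place votes: B 239, C 0, A 405, D 836.
D and A advance.
Runoff: D is preferred to A by 836 voters; A by 644.
D wins the runoff.

D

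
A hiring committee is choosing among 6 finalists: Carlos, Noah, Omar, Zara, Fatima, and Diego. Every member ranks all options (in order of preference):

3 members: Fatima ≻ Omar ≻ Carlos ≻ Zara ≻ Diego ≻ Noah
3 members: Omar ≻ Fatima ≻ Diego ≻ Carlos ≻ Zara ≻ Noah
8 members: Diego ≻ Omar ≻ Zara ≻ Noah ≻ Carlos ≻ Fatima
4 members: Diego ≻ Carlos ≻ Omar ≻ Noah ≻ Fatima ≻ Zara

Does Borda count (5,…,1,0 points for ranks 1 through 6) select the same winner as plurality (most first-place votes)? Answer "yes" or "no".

Borda — scores: Carlos 39, Noah 24, Omar 71, Zara 33, Fatima 31, Diego 72. Winner: Diego.
Plurality — first-place votes: Carlos 0, Noah 0, Omar 3, Zara 0, Fatima 3, Diego 12. Winner: Diego.
The two methods agree.

yes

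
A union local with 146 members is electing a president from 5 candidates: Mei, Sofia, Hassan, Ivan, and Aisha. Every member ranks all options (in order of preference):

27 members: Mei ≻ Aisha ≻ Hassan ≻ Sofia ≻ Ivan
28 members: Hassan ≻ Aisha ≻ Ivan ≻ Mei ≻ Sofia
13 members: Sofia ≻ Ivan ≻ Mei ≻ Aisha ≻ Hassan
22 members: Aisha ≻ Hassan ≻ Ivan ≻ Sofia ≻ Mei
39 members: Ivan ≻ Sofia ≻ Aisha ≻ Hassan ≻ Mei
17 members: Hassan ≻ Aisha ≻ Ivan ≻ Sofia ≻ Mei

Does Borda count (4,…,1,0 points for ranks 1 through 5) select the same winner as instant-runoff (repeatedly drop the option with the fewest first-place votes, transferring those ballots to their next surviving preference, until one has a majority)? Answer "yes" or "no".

no

Borda — scores: Mei 162, Sofia 235, Hassan 339, Ivan 329, Aisha 395. Winner: Aisha.
Instant-runoff — R1 Mei 27, Sofia 13, Hassan 45, Ivan 39, Aisha 22 (Sofia out); R2 Mei 27, Hassan 45, Ivan 52, Aisha 22 (Aisha out); R3 Mei 27, Hassan 67, Ivan 52 (Mei out); R4 Hassan 94, Ivan 52 (Hassan winner). Winner: Hassan.
The two methods disagree.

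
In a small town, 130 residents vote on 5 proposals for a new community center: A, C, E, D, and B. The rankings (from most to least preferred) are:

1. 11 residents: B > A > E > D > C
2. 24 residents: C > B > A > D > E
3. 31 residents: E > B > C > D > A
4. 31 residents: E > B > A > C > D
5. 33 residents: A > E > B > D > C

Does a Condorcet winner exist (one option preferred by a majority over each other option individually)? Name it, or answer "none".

none

Checking pairwise contests:
B beats A 97–33.
A beats C 75–55.
A beats E 68–62.
A beats D 99–31.
E beats B 95–35.
Every option loses at least one head-to-head, so there is no Condorcet winner.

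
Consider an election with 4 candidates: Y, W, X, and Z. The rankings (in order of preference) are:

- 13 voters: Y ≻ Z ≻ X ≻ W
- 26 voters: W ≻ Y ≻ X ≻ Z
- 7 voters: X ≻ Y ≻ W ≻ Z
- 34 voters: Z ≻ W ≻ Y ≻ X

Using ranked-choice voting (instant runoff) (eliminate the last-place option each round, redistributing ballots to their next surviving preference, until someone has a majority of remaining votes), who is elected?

Round 1: Y 13, W 26, X 7, Z 34. Eliminate X.
Round 2: Y 20, W 26, Z 34. Eliminate Y.
Round 3: W 33, Z 47. Z has a majority.

Z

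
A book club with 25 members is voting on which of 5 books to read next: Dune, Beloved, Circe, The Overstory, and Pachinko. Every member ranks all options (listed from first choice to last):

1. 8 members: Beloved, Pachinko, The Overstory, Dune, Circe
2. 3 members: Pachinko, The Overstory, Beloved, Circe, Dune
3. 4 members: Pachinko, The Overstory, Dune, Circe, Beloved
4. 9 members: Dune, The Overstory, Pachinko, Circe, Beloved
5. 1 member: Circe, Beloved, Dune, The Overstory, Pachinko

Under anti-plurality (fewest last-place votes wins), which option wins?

The Overstory

Last-place votes: Dune 3, Beloved 13, Circe 8, The Overstory 0, Pachinko 1.
The Overstory is ranked last by the fewest voters, so The Overstory wins.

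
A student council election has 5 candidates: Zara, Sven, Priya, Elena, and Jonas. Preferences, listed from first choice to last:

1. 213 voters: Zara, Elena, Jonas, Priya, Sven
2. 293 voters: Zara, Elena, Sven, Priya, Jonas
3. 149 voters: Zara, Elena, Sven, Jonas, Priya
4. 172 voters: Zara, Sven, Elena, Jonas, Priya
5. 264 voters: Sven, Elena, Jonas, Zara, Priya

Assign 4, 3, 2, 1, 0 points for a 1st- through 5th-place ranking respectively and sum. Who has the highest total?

Zara

Zara: 213·4 + 293·4 + 149·4 + 172·4 + 264·1 = 3572
Sven: 213·0 + 293·2 + 149·2 + 172·3 + 264·4 = 2456
Priya: 213·1 + 293·1 + 149·0 + 172·0 + 264·0 = 506
Elena: 213·3 + 293·3 + 149·3 + 172·2 + 264·3 = 3101
Jonas: 213·2 + 293·0 + 149·1 + 172·1 + 264·2 = 1275
Zara has the highest Borda score (3572).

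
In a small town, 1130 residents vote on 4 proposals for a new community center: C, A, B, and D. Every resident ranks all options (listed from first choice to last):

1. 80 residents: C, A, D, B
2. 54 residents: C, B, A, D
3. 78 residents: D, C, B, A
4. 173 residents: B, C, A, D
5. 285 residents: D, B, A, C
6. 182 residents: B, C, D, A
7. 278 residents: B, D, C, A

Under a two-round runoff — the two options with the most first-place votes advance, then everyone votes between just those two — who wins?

Round 1 first-place votes: C 134, A 0, B 633, D 363.
B and D advance.
Runoff: B is preferred to D by 687 voters; D by 443.
B wins the runoff.

B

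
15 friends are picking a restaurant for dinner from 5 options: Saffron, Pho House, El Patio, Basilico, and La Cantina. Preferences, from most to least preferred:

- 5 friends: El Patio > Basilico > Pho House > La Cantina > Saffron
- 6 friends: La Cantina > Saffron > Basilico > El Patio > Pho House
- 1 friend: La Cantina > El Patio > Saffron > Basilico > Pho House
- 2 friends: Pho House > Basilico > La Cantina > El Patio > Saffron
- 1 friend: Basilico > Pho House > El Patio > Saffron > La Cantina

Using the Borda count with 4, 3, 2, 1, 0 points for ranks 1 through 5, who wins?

Saffron: 5·0 + 6·3 + 1·2 + 2·0 + 1·1 = 21
Pho House: 5·2 + 6·0 + 1·0 + 2·4 + 1·3 = 21
El Patio: 5·4 + 6·1 + 1·3 + 2·1 + 1·2 = 33
Basilico: 5·3 + 6·2 + 1·1 + 2·3 + 1·4 = 38
La Cantina: 5·1 + 6·4 + 1·4 + 2·2 + 1·0 = 37
Basilico has the highest Borda score (38).

Basilico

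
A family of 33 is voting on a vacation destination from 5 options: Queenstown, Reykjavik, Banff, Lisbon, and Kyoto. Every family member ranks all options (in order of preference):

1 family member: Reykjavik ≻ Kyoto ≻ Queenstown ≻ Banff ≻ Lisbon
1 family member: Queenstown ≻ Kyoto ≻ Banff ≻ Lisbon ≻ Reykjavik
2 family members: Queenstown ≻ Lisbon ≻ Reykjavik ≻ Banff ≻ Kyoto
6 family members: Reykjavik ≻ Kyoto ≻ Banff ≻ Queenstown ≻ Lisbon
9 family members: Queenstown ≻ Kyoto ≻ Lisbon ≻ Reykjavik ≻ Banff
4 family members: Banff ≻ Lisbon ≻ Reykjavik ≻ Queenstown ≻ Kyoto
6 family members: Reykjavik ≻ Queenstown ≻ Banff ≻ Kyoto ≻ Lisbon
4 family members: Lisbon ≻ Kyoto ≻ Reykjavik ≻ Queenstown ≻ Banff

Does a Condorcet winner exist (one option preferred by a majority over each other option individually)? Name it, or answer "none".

none

Checking pairwise contests:
Reykjavik beats Queenstown 21–12.
Lisbon beats Reykjavik 20–13.
Queenstown beats Banff 23–10.
Queenstown beats Lisbon 25–8.
Queenstown beats Kyoto 22–11.
Every option loses at least one head-to-head, so there is no Condorcet winner.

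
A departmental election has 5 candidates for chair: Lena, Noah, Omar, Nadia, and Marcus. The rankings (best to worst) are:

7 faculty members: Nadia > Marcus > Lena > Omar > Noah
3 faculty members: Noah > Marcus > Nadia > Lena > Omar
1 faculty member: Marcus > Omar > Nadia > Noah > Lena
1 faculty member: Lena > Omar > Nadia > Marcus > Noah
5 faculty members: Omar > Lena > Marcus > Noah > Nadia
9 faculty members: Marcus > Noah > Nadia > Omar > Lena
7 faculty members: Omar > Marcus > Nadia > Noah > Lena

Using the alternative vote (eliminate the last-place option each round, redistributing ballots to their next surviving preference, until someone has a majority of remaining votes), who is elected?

Round 1: Lena 1, Noah 3, Omar 12, Nadia 7, Marcus 10. Eliminate Lena.
Round 2: Noah 3, Omar 13, Nadia 7, Marcus 10. Eliminate Noah.
Round 3: Omar 13, Nadia 7, Marcus 13. Eliminate Nadia.
Round 4: Omar 13, Marcus 20. Marcus has a majority.

Marcus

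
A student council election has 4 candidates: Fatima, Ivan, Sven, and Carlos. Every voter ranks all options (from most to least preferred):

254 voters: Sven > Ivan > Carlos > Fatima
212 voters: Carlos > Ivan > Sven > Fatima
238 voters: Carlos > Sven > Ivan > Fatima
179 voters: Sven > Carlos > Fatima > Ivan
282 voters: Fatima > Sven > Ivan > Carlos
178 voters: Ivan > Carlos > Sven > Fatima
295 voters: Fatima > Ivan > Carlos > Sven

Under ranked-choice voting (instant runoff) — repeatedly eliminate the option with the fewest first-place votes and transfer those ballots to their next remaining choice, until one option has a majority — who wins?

Round 1: Fatima 577, Ivan 178, Sven 433, Carlos 450. Eliminate Ivan.
Round 2: Fatima 577, Sven 433, Carlos 628. Eliminate Sven.
Round 3: Fatima 577, Carlos 1061. Carlos has a majority.

Carlos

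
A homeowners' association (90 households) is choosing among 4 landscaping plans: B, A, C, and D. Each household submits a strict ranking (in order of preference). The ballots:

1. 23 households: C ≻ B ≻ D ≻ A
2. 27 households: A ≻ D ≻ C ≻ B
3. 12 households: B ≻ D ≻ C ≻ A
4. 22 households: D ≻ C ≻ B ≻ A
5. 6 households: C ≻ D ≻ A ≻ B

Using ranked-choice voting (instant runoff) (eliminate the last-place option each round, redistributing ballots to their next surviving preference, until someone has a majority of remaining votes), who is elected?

Round 1: B 12, A 27, C 29, D 22. Eliminate B.
Round 2: A 27, C 29, D 34. Eliminate A.
Round 3: C 29, D 61. D has a majority.

D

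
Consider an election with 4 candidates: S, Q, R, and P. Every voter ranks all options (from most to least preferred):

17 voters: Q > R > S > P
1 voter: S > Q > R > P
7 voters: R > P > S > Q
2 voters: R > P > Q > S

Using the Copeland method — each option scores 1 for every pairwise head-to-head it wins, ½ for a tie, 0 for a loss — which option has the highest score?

S: beats P; loses to Q and R → score 1.
Q: beats S, R, and P → score 3.
R: beats S and P; loses to Q → score 2.
P: loses to S, Q, and R → score 0.
Q has the best pairwise record.

Q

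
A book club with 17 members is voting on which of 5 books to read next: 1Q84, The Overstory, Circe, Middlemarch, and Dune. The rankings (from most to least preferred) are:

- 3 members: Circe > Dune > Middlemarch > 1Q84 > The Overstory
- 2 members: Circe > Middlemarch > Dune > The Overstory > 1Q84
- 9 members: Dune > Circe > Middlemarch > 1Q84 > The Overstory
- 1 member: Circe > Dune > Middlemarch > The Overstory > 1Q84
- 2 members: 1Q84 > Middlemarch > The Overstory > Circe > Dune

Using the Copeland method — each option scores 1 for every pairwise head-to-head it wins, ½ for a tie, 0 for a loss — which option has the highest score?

1Q84: beats The Overstory; loses to Circe, Middlemarch, and Dune → score 1.
The Overstory: loses to 1Q84, Circe, Middlemarch, and Dune → score 0.
Circe: beats 1Q84, The Overstory, and Middlemarch; loses to Dune → score 3.
Middlemarch: beats 1Q84 and The Overstory; loses to Circe and Dune → score 2.
Dune: beats 1Q84, The Overstory, Circe, and Middlemarch → score 4.
Dune has the best pairwise record.

Dune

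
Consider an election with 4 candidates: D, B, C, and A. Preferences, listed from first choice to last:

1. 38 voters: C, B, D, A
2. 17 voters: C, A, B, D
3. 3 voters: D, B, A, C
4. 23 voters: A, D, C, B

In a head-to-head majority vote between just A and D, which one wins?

D

Voters preferring A to D: 40; preferring D to A: 41.
D wins the head-to-head.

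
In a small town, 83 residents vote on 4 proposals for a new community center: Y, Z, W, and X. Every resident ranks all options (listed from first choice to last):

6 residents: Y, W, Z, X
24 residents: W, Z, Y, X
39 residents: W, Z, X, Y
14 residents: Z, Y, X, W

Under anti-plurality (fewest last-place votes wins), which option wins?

Last-place votes: Y 39, Z 0, W 14, X 30.
Z is ranked last by the fewest voters, so Z wins.

Z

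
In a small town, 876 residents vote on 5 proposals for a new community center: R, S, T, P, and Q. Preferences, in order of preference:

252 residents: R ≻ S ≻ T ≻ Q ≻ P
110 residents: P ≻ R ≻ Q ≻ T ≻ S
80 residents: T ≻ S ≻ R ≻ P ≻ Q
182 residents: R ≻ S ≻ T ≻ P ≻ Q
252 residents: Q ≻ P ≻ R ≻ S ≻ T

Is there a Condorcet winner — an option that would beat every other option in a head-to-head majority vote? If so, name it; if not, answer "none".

R

R vs S: 796–80 for R.
R vs T: 796–80 for R.
R vs P: 514–362 for R.
R vs Q: 624–252 for R.
R beats every other option head-to-head.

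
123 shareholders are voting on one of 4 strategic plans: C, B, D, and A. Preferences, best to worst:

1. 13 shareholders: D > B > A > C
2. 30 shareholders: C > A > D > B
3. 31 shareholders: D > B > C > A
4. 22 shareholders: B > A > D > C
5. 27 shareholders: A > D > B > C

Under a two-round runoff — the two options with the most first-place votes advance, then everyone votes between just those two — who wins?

Round 1 first-place votes: C 30, B 22, D 44, A 27.
D and C advance.
Runoff: D is preferred to C by 93 voters; C by 30.
D wins the runoff.

D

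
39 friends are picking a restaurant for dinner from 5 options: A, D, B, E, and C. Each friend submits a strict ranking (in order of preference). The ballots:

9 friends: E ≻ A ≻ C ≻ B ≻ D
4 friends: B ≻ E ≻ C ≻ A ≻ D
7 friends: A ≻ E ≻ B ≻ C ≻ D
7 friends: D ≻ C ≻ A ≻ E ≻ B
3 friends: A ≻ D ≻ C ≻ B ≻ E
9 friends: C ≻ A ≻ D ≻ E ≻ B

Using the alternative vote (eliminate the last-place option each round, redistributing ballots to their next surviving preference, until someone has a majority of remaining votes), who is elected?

E

Round 1: A 10, D 7, B 4, E 9, C 9. Eliminate B.
Round 2: A 10, D 7, E 13, C 9. Eliminate D.
Round 3: A 10, E 13, C 16. Eliminate A.
Round 4: E 20, C 19. E has a majority.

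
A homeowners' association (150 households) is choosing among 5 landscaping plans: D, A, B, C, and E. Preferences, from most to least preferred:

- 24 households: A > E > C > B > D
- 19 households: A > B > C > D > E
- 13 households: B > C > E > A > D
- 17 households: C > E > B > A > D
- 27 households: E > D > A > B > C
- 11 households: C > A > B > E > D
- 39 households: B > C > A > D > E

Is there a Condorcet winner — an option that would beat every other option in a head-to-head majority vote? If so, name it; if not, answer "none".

Checking pairwise contests:
A beats D 123–27.
C beats A 80–70.
A beats B 81–69.
B beats C 98–52.
A beats E 93–57.
Every option loses at least one head-to-head, so there is no Condorcet winner.

none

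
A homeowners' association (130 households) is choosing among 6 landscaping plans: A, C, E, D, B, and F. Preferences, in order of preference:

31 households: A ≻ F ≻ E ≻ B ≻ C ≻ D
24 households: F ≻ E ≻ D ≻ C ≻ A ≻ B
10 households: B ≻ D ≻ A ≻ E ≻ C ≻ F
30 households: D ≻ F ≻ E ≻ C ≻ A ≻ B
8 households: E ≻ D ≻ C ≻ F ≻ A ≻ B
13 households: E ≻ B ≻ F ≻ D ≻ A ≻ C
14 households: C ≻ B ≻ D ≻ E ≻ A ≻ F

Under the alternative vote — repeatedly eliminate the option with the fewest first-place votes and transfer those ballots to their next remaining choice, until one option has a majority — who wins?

Round 1: A 31, C 14, E 21, D 30, B 10, F 24. Eliminate B.
Round 2: A 31, C 14, E 21, D 40, F 24. Eliminate C.
Round 3: A 31, E 21, D 54, F 24. Eliminate E.
Round 4: A 31, D 62, F 37. Eliminate A.
Round 5: D 62, F 68. F has a majority.

F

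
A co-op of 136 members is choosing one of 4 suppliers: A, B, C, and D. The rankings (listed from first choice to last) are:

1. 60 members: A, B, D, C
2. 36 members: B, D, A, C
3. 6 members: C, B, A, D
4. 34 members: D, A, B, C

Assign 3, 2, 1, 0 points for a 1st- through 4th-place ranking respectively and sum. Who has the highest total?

A: 60·3 + 36·1 + 6·1 + 34·2 = 290
B: 60·2 + 36·3 + 6·2 + 34·1 = 274
C: 60·0 + 36·0 + 6·3 + 34·0 = 18
D: 60·1 + 36·2 + 6·0 + 34·3 = 234
A has the highest Borda score (290).

A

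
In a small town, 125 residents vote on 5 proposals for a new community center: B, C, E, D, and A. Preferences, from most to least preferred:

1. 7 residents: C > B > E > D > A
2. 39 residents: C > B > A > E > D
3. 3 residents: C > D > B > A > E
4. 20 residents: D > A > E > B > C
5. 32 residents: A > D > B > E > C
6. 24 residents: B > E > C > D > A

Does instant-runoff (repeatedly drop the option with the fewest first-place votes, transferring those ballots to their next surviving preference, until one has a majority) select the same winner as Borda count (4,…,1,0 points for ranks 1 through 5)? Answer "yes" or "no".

Instant-runoff — R1 B 24, C 49, E 0, D 20, A 32 (E out); R2 B 24, C 49, D 20, A 32 (D out); R3 B 24, C 49, A 52 (B out); R4 C 73, A 52 (C winner). Winner: C.
Borda — scores: B 324, C 244, E 197, D 216, A 269. Winner: B.
The two methods disagree.

no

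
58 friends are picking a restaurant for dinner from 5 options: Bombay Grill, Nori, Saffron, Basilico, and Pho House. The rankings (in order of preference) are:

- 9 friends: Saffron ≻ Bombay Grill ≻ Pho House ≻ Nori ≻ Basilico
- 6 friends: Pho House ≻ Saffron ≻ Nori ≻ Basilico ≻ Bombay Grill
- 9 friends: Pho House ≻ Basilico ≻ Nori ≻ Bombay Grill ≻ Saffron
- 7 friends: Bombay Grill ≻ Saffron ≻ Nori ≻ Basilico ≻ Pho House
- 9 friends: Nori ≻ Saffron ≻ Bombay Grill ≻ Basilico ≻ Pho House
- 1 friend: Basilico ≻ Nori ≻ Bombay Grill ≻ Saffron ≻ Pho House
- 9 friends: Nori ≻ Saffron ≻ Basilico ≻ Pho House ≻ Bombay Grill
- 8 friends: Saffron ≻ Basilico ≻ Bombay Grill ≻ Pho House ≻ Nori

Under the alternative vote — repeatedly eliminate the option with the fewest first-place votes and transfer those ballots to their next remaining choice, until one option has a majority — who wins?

Saffron

Round 1: Bombay Grill 7, Nori 18, Saffron 17, Basilico 1, Pho House 15. Eliminate Basilico.
Round 2: Bombay Grill 7, Nori 19, Saffron 17, Pho House 15. Eliminate Bombay Grill.
Round 3: Nori 19, Saffron 24, Pho House 15. Eliminate Pho House.
Round 4: Nori 28, Saffron 30. Saffron has a majority.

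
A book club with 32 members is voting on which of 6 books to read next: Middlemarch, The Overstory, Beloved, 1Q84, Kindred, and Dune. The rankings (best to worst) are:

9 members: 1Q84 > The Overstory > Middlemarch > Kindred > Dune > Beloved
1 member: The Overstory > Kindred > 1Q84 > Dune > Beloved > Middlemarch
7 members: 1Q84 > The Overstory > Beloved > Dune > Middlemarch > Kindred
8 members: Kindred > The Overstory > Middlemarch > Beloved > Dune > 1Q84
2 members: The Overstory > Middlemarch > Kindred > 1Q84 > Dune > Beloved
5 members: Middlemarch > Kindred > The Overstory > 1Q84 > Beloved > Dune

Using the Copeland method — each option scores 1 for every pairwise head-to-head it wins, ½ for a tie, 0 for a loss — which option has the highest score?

Middlemarch: beats Beloved, Kindred, and Dune; loses to The Overstory and 1Q84 → score 3.
The Overstory: beats Middlemarch, Beloved, Kindred, and Dune; ties 1Q84 → score 4.5.
Beloved: beats Dune; loses to Middlemarch, The Overstory, 1Q84, and Kindred → score 1.
1Q84: beats Middlemarch, Beloved, and Dune; ties The Overstory and Kindred → score 4.
Kindred: beats Beloved and Dune; ties 1Q84; loses to Middlemarch and The Overstory → score 2.5.
Dune: loses to Middlemarch, The Overstory, Beloved, 1Q84, and Kindred → score 0.
The Overstory has the best pairwise record.

The Overstory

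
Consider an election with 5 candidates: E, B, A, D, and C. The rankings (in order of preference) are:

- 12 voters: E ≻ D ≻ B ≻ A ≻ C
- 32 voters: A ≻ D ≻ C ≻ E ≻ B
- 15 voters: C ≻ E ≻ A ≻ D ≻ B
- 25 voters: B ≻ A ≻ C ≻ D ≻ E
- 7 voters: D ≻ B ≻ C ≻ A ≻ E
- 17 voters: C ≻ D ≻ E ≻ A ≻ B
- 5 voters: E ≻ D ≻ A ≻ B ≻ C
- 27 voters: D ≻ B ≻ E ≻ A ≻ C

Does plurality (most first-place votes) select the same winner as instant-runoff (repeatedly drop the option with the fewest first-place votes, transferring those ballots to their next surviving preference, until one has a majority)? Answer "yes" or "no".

no

Plurality — first-place votes: E 17, B 25, A 32, D 34, C 32. Winner: D.
Instant-runoff — R1 E 17, B 25, A 32, D 34, C 32 (E out); R2 B 25, A 32, D 51, C 32 (B out); R3 A 57, D 51, C 32 (C out); R4 A 72, D 68 (A winner). Winner: A.
The two methods disagree.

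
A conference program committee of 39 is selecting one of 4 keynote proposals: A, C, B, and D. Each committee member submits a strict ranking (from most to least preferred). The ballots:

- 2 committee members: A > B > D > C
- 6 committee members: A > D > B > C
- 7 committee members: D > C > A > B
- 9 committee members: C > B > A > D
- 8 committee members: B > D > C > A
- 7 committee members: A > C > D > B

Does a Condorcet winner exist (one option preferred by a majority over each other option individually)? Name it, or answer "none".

Checking pairwise contests:
C beats A 24–15.
D beats C 23–16.
A beats B 22–17.
A beats D 24–15.
Every option loses at least one head-to-head, so there is no Condorcet winner.

none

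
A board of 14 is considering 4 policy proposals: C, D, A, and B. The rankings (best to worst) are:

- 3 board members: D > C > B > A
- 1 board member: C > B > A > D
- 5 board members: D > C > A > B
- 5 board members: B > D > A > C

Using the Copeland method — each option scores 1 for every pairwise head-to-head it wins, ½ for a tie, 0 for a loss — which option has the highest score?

D

C: beats A and B; loses to D → score 2.
D: beats C, A, and B → score 3.
A: loses to C, D, and B → score 0.
B: beats A; loses to C and D → score 1.
D has the best pairwise record.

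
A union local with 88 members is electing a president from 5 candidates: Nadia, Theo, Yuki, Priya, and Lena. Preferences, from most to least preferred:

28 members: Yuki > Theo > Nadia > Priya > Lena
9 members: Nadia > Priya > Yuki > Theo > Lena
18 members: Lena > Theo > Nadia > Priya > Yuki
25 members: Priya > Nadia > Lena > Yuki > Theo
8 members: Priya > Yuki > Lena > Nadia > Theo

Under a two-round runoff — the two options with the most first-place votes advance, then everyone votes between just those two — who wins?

Priya

Round 1 first-place votes: Nadia 9, Theo 0, Yuki 28, Priya 33, Lena 18.
Priya and Yuki advance.
Runoff: Priya is preferred to Yuki by 60 voters; Yuki by 28.
Priya wins the runoff.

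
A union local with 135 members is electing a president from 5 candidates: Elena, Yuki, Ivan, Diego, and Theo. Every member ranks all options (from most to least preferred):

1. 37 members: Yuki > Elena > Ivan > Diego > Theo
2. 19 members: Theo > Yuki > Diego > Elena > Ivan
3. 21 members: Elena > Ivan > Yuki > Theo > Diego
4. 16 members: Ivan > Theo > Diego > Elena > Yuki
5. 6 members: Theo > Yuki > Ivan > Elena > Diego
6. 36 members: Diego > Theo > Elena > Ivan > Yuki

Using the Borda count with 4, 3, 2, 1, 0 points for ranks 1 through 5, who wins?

Elena

Elena: 37·3 + 19·1 + 21·4 + 16·1 + 6·1 + 36·2 = 308
Yuki: 37·4 + 19·3 + 21·2 + 16·0 + 6·3 + 36·0 = 265
Ivan: 37·2 + 19·0 + 21·3 + 16·4 + 6·2 + 36·1 = 249
Diego: 37·1 + 19·2 + 21·0 + 16·2 + 6·0 + 36·4 = 251
Theo: 37·0 + 19·4 + 21·1 + 16·3 + 6·4 + 36·3 = 277
Elena has the highest Borda score (308).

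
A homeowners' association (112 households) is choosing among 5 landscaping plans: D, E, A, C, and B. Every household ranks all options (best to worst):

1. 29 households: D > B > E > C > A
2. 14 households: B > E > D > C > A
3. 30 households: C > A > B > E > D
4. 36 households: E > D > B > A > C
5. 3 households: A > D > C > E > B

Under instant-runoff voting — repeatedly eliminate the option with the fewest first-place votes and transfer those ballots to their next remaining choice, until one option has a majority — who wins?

Round 1: D 29, E 36, A 3, C 30, B 14. Eliminate A.
Round 2: D 32, E 36, C 30, B 14. Eliminate B.
Round 3: D 32, E 50, C 30. Eliminate C.
Round 4: D 32, E 80. E has a majority.

E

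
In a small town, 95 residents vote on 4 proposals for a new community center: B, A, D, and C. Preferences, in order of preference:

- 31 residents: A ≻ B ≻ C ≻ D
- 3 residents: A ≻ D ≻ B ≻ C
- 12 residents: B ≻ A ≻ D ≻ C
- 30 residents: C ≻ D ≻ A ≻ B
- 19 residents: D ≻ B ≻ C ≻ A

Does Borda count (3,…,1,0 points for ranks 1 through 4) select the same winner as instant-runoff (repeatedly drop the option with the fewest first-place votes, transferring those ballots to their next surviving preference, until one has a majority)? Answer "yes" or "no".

Borda — scores: B 139, A 156, D 135, C 140. Winner: A.
Instant-runoff — R1 B 12, A 34, D 19, C 30 (B out); R2 A 46, D 19, C 30 (D out); R3 A 46, C 49 (C winner). Winner: C.
The two methods disagree.

no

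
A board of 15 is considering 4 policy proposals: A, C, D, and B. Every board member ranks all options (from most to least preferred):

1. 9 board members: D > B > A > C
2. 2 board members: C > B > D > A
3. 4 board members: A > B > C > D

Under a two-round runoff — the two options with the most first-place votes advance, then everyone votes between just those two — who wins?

D

Round 1 first-place votes: A 4, C 2, D 9, B 0.
D and A advance.
Runoff: D is preferred to A by 11 voters; A by 4.
D wins the runoff.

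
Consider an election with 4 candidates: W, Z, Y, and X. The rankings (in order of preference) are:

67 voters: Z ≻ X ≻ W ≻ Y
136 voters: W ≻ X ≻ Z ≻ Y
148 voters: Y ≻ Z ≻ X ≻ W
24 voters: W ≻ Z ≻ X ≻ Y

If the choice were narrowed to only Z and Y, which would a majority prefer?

Z

Voters preferring Z to Y: 227; preferring Y to Z: 148.
Z wins the head-to-head.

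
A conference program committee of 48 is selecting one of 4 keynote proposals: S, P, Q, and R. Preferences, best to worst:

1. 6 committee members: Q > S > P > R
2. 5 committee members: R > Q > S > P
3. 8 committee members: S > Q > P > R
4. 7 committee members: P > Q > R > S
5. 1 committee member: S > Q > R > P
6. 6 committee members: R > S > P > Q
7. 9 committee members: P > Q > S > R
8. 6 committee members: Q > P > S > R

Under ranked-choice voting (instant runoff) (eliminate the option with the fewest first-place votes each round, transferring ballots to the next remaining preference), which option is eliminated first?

S

Round 1: S 9, P 16, Q 12, R 11. Eliminate S.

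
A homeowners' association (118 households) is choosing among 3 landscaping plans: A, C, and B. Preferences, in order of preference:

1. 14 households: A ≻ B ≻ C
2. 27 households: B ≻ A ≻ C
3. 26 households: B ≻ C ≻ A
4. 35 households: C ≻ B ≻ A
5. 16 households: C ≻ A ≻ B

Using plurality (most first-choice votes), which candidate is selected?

First-place votes: A 14, C 51, B 53.
B has the most first-place votes.

B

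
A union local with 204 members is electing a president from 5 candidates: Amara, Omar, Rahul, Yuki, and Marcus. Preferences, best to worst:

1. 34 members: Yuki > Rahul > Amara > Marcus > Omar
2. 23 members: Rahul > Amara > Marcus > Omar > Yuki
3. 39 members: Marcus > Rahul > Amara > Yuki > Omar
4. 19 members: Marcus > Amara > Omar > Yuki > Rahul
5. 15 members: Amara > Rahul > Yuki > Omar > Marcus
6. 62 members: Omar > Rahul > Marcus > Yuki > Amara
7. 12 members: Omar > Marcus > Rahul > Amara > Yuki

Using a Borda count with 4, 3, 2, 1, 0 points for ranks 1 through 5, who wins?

Amara: 34·2 + 23·3 + 39·2 + 19·3 + 15·4 + 62·0 + 12·1 = 344
Omar: 34·0 + 23·1 + 39·0 + 19·2 + 15·1 + 62·4 + 12·4 = 372
Rahul: 34·3 + 23·4 + 39·3 + 19·0 + 15·3 + 62·3 + 12·2 = 566
Yuki: 34·4 + 23·0 + 39·1 + 19·1 + 15·2 + 62·1 + 12·0 = 286
Marcus: 34·1 + 23·2 + 39·4 + 19·4 + 15·0 + 62·2 + 12·3 = 472
Rahul has the highest Borda score (566).

Rahul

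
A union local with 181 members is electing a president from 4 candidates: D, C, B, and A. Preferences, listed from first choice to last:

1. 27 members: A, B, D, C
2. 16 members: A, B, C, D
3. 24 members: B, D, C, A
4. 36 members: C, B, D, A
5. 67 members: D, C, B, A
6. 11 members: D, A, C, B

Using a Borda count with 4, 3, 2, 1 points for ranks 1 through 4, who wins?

D

D: 27·2 + 16·1 + 24·3 + 36·2 + 67·4 + 11·4 = 526
C: 27·1 + 16·2 + 24·2 + 36·4 + 67·3 + 11·2 = 474
B: 27·3 + 16·3 + 24·4 + 36·3 + 67·2 + 11·1 = 478
A: 27·4 + 16·4 + 24·1 + 36·1 + 67·1 + 11·3 = 332
D has the highest Borda score (526).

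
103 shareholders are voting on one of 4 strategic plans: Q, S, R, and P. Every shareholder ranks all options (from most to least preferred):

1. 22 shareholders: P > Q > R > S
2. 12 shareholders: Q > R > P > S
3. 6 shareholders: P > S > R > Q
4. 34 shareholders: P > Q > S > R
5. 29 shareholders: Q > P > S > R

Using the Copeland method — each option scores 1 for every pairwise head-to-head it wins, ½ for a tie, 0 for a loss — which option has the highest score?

Q: beats S and R; loses to P → score 2.
S: beats R; loses to Q and P → score 1.
R: loses to Q, S, and P → score 0.
P: beats Q, S, and R → score 3.
P has the best pairwise record.

P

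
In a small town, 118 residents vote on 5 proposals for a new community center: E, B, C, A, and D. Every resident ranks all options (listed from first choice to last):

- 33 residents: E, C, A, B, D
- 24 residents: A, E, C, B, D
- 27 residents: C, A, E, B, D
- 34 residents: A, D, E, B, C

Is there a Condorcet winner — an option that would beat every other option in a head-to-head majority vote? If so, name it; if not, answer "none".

none

Checking pairwise contests:
A beats E 85–33.
E beats B 118–0.
E beats C 91–27.
C beats A 60–58.
E beats D 84–34.
Every option loses at least one head-to-head, so there is no Condorcet winner.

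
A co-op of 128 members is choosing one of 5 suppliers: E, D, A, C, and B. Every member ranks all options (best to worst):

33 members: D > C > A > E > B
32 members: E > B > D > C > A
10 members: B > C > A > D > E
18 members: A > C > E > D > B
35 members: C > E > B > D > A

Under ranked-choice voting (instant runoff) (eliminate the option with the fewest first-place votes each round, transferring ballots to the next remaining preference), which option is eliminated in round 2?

Round 1: E 32, D 33, A 18, C 35, B 10. Eliminate B.
Round 2: E 32, D 33, A 18, C 45. Eliminate A.

A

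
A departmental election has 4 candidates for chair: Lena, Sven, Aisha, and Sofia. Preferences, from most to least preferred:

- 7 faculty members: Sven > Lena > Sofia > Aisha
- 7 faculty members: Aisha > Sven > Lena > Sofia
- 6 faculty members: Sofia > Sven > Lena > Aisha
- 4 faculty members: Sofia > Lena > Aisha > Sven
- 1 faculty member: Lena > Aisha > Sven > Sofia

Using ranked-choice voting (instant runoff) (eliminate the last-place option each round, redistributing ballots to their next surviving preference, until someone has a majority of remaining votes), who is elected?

Sofia

Round 1: Lena 1, Sven 7, Aisha 7, Sofia 10. Eliminate Lena.
Round 2: Sven 7, Aisha 8, Sofia 10. Eliminate Sven.
Round 3: Aisha 8, Sofia 17. Sofia has a majority.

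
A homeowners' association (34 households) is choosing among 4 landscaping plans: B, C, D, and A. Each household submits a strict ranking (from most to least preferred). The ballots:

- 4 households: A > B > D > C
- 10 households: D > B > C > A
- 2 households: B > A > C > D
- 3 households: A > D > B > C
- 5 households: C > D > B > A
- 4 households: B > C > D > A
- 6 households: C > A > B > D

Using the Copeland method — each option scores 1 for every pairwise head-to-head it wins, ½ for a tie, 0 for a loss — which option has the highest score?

B: beats C and A; loses to D → score 2.
C: beats A; ties D; loses to B → score 1.5.
D: beats B and A; ties C → score 2.5.
A: loses to B, C, and D → score 0.
D has the best pairwise record.

D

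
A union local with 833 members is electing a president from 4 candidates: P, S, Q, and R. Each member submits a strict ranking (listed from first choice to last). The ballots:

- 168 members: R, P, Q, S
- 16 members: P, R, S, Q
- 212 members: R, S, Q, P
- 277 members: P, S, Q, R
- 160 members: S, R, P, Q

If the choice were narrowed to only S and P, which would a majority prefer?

Voters preferring S to P: 372; preferring P to S: 461.
P wins the head-to-head.

P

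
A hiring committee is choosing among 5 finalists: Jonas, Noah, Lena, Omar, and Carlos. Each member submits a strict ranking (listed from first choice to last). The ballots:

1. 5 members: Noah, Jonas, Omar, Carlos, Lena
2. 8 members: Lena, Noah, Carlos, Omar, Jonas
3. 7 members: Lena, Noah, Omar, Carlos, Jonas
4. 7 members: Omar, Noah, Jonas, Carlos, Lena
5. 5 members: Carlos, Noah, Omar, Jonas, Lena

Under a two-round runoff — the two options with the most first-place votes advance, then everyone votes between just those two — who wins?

Round 1 first-place votes: Jonas 0, Noah 5, Lena 15, Omar 7, Carlos 5.
Lena and Omar advance.
Runoff: Lena is preferred to Omar by 15 voters; Omar by 17.
Omar wins the runoff.

Omar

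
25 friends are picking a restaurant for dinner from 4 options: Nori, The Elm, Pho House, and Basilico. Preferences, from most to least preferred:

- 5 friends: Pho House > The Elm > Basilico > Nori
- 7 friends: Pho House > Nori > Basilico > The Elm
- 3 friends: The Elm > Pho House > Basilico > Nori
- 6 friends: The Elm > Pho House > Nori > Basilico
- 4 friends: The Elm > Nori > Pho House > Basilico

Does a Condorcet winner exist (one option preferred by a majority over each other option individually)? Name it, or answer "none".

The Elm

The Elm vs Nori: 18–7 for The Elm.
The Elm vs Pho House: 13–12 for The Elm.
The Elm vs Basilico: 18–7 for The Elm.
The Elm beats every other option head-to-head.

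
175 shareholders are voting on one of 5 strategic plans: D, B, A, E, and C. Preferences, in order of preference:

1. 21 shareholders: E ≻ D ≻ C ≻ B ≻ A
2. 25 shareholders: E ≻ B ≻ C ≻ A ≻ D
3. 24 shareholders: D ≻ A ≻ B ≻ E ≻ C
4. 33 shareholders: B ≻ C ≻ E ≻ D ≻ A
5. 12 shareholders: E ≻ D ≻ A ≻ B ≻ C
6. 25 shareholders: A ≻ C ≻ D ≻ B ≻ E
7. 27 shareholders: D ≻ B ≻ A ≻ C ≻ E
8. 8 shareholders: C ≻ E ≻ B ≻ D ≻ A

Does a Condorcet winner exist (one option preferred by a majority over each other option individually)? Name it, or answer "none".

none

Checking pairwise contests:
E beats D 99–76.
D beats B 109–66.
D beats A 125–50.
B beats E 109–66.
B beats C 121–54.
Every option loses at least one head-to-head, so there is no Condorcet winner.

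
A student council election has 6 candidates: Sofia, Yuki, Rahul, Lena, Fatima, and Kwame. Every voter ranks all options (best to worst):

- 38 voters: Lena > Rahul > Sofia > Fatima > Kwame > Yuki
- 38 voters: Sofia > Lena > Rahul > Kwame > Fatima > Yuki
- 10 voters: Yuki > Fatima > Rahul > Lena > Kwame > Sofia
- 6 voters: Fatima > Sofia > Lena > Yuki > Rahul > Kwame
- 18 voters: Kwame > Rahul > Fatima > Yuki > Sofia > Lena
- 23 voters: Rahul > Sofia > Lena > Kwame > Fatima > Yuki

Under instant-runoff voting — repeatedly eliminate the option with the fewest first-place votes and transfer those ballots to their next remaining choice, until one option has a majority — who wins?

Rahul

Round 1: Sofia 38, Yuki 10, Rahul 23, Lena 38, Fatima 6, Kwame 18. Eliminate Fatima.
Round 2: Sofia 44, Yuki 10, Rahul 23, Lena 38, Kwame 18. Eliminate Yuki.
Round 3: Sofia 44, Rahul 33, Lena 38, Kwame 18. Eliminate Kwame.
Round 4: Sofia 44, Rahul 51, Lena 38. Eliminate Lena.
Round 5: Sofia 44, Rahul 89. Rahul has a majority.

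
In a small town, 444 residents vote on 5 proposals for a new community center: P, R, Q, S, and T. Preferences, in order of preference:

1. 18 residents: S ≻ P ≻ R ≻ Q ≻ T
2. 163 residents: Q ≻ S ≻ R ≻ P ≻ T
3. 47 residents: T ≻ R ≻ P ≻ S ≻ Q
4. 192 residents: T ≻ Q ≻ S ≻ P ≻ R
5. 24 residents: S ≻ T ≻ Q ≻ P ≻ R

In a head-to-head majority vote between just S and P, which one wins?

Voters preferring S to P: 397; preferring P to S: 47.
S wins the head-to-head.

S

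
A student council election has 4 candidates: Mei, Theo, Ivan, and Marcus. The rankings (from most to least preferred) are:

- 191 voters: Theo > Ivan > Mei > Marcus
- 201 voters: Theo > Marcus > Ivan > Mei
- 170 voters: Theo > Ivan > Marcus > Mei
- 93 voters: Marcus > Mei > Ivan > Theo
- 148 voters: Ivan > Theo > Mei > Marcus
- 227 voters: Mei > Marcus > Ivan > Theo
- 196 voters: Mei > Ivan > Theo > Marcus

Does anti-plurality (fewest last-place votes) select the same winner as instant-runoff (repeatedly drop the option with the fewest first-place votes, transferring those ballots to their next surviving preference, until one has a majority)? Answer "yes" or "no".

Anti-plurality — last-place votes: Mei 371, Theo 320, Ivan 0, Marcus 535. Winner: Ivan.
Instant-runoff — R1 Mei 423, Theo 562, Ivan 148, Marcus 93 (Marcus out); R2 Mei 516, Theo 562, Ivan 148 (Ivan out); R3 Mei 516, Theo 710 (Theo winner). Winner: Theo.
The two methods disagree.

no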